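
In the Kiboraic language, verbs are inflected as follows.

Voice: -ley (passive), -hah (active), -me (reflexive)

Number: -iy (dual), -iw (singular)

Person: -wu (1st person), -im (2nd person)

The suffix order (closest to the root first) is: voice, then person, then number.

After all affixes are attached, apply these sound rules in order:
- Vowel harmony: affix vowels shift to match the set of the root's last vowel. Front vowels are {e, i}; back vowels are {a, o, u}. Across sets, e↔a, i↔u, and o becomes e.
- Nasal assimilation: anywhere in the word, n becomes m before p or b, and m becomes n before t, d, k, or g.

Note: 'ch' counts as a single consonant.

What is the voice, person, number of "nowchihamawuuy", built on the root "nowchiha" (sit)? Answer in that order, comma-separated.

Segment: nowchiha-me-wu-iy.
voice: -me → reflexive.
person: -wu → 1st person.
number: -iy → dual.

reflexive, 1st person, dual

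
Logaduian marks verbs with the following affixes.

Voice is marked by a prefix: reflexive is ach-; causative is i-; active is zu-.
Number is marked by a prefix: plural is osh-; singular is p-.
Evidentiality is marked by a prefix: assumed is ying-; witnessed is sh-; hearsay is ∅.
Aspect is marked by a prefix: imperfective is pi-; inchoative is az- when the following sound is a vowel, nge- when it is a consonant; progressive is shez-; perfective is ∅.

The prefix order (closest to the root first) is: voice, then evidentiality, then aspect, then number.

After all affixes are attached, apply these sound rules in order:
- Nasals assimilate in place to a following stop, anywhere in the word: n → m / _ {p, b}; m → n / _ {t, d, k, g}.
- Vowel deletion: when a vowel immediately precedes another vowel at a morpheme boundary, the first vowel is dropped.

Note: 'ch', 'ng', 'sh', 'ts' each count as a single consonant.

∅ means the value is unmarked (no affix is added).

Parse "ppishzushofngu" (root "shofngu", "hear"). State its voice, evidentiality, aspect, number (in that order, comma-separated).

Segment: p-pi-sh-zu-shofngu.
voice: zu- → active.
evidentiality: sh- → witnessed.
aspect: pi- → imperfective.
number: p- → singular.

active, witnessed, imperfective, singular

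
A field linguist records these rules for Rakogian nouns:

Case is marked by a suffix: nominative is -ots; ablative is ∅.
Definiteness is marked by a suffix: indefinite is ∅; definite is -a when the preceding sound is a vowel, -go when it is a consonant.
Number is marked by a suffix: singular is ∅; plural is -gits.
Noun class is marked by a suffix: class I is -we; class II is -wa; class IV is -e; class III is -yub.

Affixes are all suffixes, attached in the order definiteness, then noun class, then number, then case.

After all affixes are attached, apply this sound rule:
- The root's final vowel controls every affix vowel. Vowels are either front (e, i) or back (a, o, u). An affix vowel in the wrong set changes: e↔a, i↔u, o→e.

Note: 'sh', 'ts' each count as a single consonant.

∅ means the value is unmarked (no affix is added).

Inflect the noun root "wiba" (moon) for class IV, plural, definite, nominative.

Attach definiteness definite -a (after vowel 'a') → wibaa.
Attach noun class class IV -e → wibaae.
Attach number plural -gits → wibaaegits.
Attach case nominative -ots → wibaaegitsots.
Apply vowel harmony: wibaaegitsots → wibaaagutsots.

wibaaagutsots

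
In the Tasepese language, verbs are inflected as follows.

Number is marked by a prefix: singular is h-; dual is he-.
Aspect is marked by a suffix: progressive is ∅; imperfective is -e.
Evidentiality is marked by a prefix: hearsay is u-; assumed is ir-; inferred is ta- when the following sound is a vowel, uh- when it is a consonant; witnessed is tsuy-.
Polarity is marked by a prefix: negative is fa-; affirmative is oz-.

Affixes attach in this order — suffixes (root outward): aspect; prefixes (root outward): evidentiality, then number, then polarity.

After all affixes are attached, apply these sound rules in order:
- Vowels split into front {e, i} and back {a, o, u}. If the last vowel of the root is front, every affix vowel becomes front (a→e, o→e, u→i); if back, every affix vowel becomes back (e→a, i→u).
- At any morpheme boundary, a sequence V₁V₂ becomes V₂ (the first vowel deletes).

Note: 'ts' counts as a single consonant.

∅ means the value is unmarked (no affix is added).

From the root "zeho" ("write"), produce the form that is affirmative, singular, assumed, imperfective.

Attach evidentiality assumed ir- → irzeho.
Attach number singular h- → hirzeho.
Attach aspect imperfective -e → hirzehoe.
Attach polarity affirmative oz- → ozhirzehoe.
Apply vowel harmony: ozhirzehoe → ozhurzehoa.
Apply vowel deletion: ozhurzehoa → ozhurzeha.

ozhurzeha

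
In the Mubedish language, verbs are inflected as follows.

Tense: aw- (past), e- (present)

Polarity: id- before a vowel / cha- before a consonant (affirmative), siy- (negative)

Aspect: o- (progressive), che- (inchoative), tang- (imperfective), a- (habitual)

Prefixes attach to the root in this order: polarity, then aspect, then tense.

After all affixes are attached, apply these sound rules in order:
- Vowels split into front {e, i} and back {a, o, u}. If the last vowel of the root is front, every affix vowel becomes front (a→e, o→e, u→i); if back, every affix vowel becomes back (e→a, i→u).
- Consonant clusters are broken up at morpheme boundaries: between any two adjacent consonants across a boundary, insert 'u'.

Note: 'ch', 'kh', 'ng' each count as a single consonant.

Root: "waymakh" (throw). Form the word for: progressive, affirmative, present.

aochawaymakh

Attach polarity affirmative cha- (before consonant 'w') → chawaymakh.
Attach aspect progressive o- → ochawaymakh.
Attach tense present e- → eochawaymakh.
Apply vowel harmony: eochawaymakh → aochawaymakh.
Epenthesis: no change.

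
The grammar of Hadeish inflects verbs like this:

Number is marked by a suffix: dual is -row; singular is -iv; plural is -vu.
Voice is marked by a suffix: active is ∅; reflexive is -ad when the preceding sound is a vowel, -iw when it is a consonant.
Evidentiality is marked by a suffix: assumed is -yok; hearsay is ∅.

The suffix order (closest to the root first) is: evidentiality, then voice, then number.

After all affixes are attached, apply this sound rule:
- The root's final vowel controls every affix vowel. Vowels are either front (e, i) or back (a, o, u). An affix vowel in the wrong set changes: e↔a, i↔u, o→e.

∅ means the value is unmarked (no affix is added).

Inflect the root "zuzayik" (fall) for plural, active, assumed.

Attach evidentiality assumed -yok → zuzayikyok.
voice = active: zero marking, form stays zuzayikyok.
Attach number plural -vu → zuzayikyokvu.
Apply vowel harmony: zuzayikyokvu → zuzayikyekvi.

zuzayikyekvi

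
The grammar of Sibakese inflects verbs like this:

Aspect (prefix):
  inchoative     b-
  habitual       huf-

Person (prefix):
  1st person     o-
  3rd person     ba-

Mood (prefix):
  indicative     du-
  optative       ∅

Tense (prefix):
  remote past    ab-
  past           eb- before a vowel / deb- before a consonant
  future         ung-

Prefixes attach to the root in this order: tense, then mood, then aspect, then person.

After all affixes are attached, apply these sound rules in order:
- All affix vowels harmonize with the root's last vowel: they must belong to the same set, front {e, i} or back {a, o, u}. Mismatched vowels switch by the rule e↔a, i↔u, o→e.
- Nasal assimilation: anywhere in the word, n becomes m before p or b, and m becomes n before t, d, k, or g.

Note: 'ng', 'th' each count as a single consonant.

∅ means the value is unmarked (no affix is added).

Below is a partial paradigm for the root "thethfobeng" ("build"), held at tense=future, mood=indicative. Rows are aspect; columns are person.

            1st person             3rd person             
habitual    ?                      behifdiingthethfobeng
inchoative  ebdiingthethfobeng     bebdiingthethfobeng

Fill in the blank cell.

Attach tense future ung- → ungthethfobeng.
Attach mood indicative du- → duungthethfobeng.
Attach aspect habitual huf- → hufduungthethfobeng.
Attach person 1st person o- → ohufduungthethfobeng.
Apply vowel harmony: ohufduungthethfobeng → ehifdiingthethfobeng.
Nasal assimilation: no change.

ehifdiingthethfobeng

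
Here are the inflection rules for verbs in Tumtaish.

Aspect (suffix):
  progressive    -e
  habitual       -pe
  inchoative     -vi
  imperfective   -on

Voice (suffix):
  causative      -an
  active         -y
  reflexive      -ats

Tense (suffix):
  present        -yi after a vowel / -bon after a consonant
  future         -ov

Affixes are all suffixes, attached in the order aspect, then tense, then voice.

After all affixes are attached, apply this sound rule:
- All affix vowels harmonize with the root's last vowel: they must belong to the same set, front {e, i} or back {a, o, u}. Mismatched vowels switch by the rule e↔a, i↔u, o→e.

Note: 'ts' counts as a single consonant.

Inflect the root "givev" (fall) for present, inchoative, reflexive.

givevviyiets

Attach aspect inchoative -vi → givevvi.
Attach tense present -yi (after vowel 'i') → givevviyi.
Attach voice reflexive -ats → givevviyiats.
Apply vowel harmony: givevviyiats → givevviyiets.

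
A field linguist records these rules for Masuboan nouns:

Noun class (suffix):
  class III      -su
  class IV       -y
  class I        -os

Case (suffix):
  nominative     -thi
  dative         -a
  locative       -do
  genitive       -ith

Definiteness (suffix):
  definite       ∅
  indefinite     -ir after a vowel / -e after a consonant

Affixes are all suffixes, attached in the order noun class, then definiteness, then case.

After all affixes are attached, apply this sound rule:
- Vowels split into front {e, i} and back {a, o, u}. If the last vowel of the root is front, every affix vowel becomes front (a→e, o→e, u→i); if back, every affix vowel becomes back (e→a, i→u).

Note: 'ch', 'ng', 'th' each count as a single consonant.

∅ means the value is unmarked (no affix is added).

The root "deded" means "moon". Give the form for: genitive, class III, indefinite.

Attach noun class class III -su → dededsu.
Attach definiteness indefinite -ir (after vowel 'u') → dededsuir.
Attach case genitive -ith → dededsuirith.
Apply vowel harmony: dededsuirith → dededsiirith.

dededsiirith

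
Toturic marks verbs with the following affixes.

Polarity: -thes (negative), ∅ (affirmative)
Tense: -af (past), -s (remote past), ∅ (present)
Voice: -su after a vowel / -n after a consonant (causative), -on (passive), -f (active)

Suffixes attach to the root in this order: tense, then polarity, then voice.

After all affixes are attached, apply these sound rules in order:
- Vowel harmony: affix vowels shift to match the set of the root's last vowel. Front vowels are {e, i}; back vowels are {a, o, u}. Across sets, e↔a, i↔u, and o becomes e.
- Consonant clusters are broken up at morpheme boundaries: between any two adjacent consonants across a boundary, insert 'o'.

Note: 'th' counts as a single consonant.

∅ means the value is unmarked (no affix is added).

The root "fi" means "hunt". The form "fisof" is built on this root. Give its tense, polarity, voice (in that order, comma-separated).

remote past, affirmative, active

Segment: fi-s-f.
tense: -s → remote past.
polarity: ∅ → affirmative.
voice: -f → active.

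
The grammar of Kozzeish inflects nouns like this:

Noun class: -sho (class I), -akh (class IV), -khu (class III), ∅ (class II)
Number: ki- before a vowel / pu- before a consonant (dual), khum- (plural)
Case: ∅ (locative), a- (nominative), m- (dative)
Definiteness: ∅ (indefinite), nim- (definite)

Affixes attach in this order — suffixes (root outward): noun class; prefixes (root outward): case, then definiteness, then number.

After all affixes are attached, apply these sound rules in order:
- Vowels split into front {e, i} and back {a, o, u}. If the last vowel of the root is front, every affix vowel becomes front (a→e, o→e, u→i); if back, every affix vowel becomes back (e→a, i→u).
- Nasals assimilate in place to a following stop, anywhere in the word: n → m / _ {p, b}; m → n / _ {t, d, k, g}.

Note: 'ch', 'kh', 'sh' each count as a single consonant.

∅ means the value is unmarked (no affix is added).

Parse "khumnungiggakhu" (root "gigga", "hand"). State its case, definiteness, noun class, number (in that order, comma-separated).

Segment: khum-nim-gigga-khu.
case: ∅ → locative.
definiteness: nim- → definite.
noun class: -khu → class III.
number: khum- → plural.

locative, definite, class III, plural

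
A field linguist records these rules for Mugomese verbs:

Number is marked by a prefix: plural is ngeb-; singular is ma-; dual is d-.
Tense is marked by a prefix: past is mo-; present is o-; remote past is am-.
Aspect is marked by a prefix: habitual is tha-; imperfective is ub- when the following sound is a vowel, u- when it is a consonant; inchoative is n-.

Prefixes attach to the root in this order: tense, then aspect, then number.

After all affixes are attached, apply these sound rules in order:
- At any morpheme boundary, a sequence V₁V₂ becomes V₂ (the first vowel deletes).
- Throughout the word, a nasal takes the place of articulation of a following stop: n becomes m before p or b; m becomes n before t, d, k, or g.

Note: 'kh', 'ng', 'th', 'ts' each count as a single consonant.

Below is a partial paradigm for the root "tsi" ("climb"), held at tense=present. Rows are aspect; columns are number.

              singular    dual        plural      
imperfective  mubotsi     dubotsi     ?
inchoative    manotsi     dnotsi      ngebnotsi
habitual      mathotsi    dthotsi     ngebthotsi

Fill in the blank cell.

ngebubotsi

Attach tense present o- → otsi.
Attach aspect imperfective ub- (before vowel 'o') → ubotsi.
Attach number plural ngeb- → ngebubotsi.
Vowel deletion: no change.
Nasal assimilation: no change.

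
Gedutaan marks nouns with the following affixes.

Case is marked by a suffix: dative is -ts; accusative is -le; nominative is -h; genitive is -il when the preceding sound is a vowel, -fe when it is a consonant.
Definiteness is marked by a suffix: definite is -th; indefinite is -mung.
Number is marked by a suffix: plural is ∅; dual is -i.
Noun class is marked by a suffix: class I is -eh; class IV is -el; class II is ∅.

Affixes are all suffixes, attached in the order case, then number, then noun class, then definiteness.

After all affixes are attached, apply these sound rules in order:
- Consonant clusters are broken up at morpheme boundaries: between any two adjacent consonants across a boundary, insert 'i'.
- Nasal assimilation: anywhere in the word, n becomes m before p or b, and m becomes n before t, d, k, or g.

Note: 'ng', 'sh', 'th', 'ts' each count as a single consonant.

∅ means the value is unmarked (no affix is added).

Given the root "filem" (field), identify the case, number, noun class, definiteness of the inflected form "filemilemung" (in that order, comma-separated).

Segment: filem-le-mung.
case: -le → accusative.
number: ∅ → plural.
noun class: ∅ → class II.
definiteness: -mung → indefinite.

accusative, plural, class II, indefinite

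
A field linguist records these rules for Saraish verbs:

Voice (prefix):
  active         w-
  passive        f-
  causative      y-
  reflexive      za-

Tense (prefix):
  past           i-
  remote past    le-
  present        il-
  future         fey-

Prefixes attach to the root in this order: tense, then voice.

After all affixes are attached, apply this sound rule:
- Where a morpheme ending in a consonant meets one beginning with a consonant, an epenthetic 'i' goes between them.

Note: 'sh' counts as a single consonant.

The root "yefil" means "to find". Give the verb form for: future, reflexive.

zafeyiyefil

Attach tense future fey- → feyyefil.
Attach voice reflexive za- → zafeyyefil.
Apply epenthesis: zafeyyefil → zafeyiyefil.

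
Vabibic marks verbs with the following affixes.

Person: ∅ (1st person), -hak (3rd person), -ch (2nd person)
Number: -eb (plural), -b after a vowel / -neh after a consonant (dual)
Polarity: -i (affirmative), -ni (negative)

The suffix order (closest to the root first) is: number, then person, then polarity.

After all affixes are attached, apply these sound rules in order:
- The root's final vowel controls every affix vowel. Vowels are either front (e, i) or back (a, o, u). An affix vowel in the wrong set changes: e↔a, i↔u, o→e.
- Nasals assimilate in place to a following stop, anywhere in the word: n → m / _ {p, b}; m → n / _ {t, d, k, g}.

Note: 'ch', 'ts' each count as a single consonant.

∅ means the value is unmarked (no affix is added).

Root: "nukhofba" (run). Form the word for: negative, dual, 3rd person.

Attach number dual -b (after vowel 'a') → nukhofbab.
Attach person 3rd person -hak → nukhofbabhak.
Attach polarity negative -ni → nukhofbabhakni.
Apply vowel harmony: nukhofbabhakni → nukhofbabhaknu.
Nasal assimilation: no change.

nukhofbabhaknu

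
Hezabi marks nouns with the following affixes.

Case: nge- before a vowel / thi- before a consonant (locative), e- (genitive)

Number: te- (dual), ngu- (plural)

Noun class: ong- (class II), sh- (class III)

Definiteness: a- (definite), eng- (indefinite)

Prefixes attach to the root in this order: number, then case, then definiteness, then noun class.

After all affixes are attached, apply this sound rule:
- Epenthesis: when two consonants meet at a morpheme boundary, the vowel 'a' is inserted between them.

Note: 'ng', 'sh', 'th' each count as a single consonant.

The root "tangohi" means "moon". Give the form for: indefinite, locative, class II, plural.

ongengathingutangohi

Attach number plural ngu- → ngutangohi.
Attach case locative thi- (before consonant 'ng') → thingutangohi.
Attach definiteness indefinite eng- → engthingutangohi.
Attach noun class class II ong- → ongengthingutangohi.
Apply epenthesis: ongengthingutangohi → ongengathingutangohi.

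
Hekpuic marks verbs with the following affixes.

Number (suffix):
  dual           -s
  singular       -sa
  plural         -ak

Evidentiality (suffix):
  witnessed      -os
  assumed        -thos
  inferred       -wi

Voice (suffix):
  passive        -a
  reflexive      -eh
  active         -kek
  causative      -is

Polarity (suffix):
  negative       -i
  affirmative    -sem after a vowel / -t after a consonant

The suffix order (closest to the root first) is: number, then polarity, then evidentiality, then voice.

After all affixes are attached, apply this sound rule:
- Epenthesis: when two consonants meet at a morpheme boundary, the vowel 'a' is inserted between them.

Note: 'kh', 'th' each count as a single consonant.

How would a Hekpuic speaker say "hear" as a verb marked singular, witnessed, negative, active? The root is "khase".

khasesaiosakek

Attach number singular -sa → khasesa.
Attach polarity negative -i → khasesai.
Attach evidentiality witnessed -os → khasesaios.
Attach voice active -kek → khasesaioskek.
Apply epenthesis: khasesaioskek → khasesaiosakek.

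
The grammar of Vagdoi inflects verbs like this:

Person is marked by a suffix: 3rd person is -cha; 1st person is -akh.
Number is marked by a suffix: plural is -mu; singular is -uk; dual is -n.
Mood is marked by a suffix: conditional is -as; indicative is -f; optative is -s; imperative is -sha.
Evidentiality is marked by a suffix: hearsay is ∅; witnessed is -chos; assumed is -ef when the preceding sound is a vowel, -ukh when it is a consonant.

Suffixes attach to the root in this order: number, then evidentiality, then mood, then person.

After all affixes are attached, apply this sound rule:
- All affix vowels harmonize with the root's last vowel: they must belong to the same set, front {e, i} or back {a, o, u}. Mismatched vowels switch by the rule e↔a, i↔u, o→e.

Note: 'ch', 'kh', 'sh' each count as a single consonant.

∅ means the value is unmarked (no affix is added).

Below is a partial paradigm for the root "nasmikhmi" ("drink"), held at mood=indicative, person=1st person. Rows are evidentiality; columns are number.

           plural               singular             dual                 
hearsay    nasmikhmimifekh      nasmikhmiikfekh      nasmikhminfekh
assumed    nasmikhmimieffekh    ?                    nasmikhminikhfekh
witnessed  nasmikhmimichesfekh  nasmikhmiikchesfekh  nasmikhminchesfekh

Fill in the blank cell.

Attach number singular -uk → nasmikhmiuk.
Attach evidentiality assumed -ukh (after consonant 'k') → nasmikhmiukukh.
Attach mood indicative -f → nasmikhmiukukhf.
Attach person 1st person -akh → nasmikhmiukukhfakh.
Apply vowel harmony: nasmikhmiukukhfakh → nasmikhmiikikhfekh.

nasmikhmiikikhfekh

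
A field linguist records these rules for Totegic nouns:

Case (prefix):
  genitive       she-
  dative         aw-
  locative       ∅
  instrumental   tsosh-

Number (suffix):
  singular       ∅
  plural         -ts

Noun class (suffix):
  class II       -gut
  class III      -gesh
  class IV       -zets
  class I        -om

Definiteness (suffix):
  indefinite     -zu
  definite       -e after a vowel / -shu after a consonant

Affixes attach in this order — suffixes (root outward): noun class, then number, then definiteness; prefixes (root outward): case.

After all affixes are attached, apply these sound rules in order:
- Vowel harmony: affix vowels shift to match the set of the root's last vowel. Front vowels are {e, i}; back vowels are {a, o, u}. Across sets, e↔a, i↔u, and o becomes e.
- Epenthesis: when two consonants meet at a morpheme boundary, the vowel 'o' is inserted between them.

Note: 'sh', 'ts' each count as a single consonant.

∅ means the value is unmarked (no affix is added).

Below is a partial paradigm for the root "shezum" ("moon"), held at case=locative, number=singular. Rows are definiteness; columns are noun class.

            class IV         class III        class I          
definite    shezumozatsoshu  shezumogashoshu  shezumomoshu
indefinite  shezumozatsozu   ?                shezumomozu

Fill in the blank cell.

shezumogashozu

Attach noun class class III -gesh → shezumgesh.
case = locative: zero marking, form stays shezumgesh.
number = singular: zero marking, form stays shezumgesh.
Attach definiteness indefinite -zu → shezumgeshzu.
Apply vowel harmony: shezumgeshzu → shezumgashzu.
Apply epenthesis: shezumgashzu → shezumogashozu.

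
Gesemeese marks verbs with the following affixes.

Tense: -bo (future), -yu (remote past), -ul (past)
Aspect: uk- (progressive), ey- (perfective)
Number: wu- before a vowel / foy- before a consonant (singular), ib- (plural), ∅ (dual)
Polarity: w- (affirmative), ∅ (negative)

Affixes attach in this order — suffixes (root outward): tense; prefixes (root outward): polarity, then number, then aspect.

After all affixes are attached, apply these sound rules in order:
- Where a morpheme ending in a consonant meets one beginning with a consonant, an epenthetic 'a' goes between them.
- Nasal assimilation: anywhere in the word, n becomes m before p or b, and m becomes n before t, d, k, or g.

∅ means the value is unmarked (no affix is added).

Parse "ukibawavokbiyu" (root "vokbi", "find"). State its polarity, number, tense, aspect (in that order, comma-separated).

Segment: uk-ib-w-vokbi-yu.
polarity: w- → affirmative.
number: ib- → plural.
tense: -yu → remote past.
aspect: uk- → progressive.

affirmative, plural, remote past, progressive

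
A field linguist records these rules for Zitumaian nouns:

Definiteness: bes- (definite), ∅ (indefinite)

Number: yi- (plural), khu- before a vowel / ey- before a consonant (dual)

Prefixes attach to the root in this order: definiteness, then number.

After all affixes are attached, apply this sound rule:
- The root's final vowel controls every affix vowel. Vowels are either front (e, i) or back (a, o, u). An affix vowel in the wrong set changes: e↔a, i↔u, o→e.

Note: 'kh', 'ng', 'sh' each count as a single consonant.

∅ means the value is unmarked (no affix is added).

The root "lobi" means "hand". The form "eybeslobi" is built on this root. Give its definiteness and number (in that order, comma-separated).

Segment: ey-bes-lobi.
definiteness: bes- → definite.
number: khu/ey- → dual.

definite, dual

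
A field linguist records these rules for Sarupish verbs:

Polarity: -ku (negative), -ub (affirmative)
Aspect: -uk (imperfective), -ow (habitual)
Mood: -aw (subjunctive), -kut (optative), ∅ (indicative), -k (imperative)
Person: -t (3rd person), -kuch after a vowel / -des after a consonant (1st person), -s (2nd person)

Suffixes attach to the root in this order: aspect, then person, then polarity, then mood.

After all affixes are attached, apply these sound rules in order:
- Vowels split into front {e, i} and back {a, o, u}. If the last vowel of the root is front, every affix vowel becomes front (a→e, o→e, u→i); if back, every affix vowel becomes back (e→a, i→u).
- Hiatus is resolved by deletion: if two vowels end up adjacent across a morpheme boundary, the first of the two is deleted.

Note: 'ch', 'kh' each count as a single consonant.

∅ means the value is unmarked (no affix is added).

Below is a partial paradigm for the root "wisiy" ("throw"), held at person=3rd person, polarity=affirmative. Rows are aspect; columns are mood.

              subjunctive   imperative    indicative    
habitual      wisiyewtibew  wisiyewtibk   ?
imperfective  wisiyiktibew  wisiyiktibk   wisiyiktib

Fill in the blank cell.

wisiyewtib

Attach aspect habitual -ow → wisiyow.
Attach person 3rd person -t → wisiyowt.
Attach polarity affirmative -ub → wisiyowtub.
mood = indicative: zero marking, form stays wisiyowtub.
Apply vowel harmony: wisiyowtub → wisiyewtib.
Vowel deletion: no change.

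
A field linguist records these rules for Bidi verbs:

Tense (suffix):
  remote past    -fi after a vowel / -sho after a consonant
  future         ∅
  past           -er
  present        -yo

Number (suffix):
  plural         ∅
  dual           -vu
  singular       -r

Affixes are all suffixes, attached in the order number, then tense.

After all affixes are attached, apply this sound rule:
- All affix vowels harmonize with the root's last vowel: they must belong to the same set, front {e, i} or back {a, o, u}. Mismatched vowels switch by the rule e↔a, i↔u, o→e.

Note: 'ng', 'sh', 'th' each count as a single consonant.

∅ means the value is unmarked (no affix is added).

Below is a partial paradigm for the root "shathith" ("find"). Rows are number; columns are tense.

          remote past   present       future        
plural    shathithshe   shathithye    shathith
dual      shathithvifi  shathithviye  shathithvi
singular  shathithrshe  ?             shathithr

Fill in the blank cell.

Attach number singular -r → shathithr.
Attach tense present -yo → shathithryo.
Apply vowel harmony: shathithryo → shathithrye.

shathithrye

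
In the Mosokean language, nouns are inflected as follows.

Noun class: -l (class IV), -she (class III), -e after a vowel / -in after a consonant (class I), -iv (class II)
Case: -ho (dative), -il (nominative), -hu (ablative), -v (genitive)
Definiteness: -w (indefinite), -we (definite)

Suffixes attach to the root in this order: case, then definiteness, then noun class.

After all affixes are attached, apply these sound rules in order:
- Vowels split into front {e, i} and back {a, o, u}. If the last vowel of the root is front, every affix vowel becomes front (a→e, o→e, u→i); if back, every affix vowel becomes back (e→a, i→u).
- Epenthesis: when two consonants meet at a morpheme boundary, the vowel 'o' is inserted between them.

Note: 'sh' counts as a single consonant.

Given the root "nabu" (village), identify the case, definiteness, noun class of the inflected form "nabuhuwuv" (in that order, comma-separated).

ablative, indefinite, class II

Segment: nabu-hu-w-iv.
case: -hu → ablative.
definiteness: -w → indefinite.
noun class: -iv → class II.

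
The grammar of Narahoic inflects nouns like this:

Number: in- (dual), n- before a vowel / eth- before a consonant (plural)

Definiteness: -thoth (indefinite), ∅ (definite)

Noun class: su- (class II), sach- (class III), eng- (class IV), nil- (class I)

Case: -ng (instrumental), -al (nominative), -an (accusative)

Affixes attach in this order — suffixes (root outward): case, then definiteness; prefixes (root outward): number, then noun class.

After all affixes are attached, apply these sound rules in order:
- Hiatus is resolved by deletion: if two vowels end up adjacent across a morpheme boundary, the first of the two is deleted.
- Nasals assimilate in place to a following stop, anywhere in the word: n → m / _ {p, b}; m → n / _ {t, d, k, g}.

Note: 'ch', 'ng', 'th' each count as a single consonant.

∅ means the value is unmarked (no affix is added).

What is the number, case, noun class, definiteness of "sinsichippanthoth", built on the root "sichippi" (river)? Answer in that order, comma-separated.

dual, accusative, class II, indefinite

Segment: su-in-sichippi-an-thoth.
number: in- → dual.
case: -an → accusative.
noun class: su- → class II.
definiteness: -thoth → indefinite.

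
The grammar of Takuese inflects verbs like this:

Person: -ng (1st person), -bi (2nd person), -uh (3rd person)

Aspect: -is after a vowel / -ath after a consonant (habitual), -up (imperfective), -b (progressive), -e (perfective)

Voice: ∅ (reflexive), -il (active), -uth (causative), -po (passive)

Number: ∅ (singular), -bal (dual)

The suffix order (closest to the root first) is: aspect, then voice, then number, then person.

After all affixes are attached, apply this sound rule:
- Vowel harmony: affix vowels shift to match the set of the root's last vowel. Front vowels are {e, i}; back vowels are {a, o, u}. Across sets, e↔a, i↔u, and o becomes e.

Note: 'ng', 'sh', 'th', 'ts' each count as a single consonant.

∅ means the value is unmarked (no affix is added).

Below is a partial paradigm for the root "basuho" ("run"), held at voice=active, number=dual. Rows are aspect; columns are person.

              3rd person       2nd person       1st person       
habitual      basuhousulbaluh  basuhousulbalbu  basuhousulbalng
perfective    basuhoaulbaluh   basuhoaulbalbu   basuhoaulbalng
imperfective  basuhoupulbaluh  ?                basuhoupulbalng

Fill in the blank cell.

Attach aspect imperfective -up → basuhoup.
Attach voice active -il → basuhoupil.
Attach number dual -bal → basuhoupilbal.
Attach person 2nd person -bi → basuhoupilbalbi.
Apply vowel harmony: basuhoupilbalbi → basuhoupulbalbu.

basuhoupulbalbu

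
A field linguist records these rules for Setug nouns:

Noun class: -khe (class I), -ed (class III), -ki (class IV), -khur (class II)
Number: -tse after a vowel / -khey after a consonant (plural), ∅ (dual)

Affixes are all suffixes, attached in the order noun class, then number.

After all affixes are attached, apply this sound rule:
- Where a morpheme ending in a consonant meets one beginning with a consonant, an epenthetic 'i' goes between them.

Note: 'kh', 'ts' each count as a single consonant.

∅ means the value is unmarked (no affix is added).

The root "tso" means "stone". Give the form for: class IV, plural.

tsokitse

Attach noun class class IV -ki → tsoki.
Attach number plural -tse (after vowel 'i') → tsokitse.
Epenthesis: no change.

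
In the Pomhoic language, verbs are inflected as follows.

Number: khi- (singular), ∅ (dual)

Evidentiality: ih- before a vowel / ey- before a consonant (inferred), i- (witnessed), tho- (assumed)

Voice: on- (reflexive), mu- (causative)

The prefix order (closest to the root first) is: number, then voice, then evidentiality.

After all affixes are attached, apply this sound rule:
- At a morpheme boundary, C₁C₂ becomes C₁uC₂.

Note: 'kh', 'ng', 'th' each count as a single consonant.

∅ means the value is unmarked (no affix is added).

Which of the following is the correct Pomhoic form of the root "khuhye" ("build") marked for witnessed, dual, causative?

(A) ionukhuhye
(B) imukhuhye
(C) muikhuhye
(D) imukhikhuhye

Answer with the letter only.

B

number = dual: zero marking, form stays khuhye.
Attach voice causative mu- → mukhuhye.
Attach evidentiality witnessed i- → imukhuhye.
Epenthesis: no change.
So the correct form is imukhuhye, option (B).
(A) ionukhuhye is wrong: it uses reflexive instead of causative for voice.
(C) muikhuhye is wrong: it has the affixes in the wrong order.
(D) imukhikhuhye is wrong: it uses singular instead of dual for number.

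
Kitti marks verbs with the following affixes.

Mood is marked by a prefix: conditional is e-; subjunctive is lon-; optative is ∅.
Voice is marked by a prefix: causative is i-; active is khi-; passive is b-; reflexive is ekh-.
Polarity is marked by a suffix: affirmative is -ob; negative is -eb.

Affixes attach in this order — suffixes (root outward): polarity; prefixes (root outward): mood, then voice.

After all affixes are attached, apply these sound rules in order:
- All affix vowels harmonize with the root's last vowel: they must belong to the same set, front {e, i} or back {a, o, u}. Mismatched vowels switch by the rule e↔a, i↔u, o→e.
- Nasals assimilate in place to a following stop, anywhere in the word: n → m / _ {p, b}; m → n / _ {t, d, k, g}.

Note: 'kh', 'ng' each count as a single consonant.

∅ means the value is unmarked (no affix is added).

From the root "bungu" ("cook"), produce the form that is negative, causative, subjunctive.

Attach polarity negative -eb → bungueb.
Attach mood subjunctive lon- → lonbungueb.
Attach voice causative i- → ilonbungueb.
Apply vowel harmony: ilonbungueb → ulonbunguab.
Apply nasal assimilation: ulonbunguab → ulombunguab.

ulombunguab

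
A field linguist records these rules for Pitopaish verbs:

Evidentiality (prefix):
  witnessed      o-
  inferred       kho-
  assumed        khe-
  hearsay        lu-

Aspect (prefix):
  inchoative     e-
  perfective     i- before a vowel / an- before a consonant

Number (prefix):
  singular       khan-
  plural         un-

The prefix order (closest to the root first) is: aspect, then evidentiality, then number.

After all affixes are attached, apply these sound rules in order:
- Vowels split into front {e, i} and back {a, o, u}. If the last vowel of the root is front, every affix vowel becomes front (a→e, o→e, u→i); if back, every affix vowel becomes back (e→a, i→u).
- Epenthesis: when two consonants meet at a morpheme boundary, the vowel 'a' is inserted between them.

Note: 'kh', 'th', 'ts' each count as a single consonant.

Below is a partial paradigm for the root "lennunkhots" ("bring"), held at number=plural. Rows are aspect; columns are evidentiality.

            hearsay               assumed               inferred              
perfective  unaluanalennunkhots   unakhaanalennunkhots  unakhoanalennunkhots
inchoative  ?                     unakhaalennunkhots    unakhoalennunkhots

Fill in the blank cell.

unalualennunkhots

Attach aspect inchoative e- → elennunkhots.
Attach evidentiality hearsay lu- → luelennunkhots.
Attach number plural un- → unluelennunkhots.
Apply vowel harmony: unluelennunkhots → unlualennunkhots.
Apply epenthesis: unlualennunkhots → unalualennunkhots.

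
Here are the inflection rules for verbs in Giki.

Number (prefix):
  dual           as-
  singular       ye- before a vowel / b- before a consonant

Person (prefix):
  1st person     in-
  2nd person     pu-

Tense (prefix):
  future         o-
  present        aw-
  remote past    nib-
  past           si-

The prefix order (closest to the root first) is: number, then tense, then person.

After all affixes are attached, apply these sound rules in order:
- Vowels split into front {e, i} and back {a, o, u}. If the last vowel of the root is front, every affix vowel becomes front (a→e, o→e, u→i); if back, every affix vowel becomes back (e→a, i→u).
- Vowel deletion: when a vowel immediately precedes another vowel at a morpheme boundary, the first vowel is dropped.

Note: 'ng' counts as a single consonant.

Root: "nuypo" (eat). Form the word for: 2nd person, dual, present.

Attach number dual as- → asnuypo.
Attach tense present aw- → awasnuypo.
Attach person 2nd person pu- → puawasnuypo.
Vowel harmony: no change.
Apply vowel deletion: puawasnuypo → pawasnuypo.

pawasnuypo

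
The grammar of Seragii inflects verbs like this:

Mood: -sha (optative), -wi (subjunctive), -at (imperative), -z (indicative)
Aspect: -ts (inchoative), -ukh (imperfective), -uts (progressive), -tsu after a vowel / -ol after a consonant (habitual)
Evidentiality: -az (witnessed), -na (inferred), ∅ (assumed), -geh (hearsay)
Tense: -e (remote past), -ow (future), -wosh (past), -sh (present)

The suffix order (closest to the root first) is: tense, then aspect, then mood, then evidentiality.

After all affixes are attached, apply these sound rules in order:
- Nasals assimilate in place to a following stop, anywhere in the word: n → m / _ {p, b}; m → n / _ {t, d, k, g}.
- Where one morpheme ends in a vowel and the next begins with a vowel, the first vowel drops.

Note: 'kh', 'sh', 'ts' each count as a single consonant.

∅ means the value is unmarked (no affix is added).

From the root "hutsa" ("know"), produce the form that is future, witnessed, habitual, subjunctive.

hutsowolwaz

Attach tense future -ow → hutsaow.
Attach aspect habitual -ol (after consonant 'w') → hutsaowol.
Attach mood subjunctive -wi → hutsaowolwi.
Attach evidentiality witnessed -az → hutsaowolwiaz.
Nasal assimilation: no change.
Apply vowel deletion: hutsaowolwiaz → hutsowolwaz.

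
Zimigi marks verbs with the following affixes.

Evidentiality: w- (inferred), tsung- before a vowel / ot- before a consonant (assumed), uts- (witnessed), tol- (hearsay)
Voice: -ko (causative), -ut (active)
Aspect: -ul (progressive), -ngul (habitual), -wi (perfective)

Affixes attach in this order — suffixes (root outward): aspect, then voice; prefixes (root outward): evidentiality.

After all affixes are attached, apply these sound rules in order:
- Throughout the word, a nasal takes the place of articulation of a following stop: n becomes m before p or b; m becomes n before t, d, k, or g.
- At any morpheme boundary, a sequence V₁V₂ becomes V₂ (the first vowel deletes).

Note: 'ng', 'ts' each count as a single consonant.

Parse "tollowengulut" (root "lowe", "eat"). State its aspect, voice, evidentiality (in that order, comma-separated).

habitual, active, hearsay

Segment: tol-lowe-ngul-ut.
aspect: -ngul → habitual.
voice: -ut → active.
evidentiality: tol- → hearsay.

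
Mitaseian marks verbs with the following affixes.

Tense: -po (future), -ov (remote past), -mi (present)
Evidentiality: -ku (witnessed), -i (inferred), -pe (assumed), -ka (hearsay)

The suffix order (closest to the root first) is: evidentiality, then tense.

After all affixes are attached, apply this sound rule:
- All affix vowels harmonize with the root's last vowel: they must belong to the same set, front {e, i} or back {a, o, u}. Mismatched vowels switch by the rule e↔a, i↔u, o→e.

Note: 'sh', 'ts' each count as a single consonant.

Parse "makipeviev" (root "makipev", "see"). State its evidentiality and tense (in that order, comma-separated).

inferred, remote past

Segment: makipev-i-ov.
evidentiality: -i → inferred.
tense: -ov → remote past.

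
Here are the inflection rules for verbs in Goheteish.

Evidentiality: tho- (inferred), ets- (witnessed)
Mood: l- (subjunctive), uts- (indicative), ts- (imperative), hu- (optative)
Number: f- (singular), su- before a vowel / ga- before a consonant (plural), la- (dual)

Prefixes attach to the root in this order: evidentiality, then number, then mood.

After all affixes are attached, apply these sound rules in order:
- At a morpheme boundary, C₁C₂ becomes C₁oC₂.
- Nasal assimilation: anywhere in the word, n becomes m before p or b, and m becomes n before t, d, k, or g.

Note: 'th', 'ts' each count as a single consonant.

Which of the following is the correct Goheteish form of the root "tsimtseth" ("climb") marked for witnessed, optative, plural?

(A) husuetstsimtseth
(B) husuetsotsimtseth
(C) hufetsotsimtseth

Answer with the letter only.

Attach evidentiality witnessed ets- → etstsimtseth.
Attach number plural su- (before vowel 'e') → suetstsimtseth.
Attach mood optative hu- → husuetstsimtseth.
Apply epenthesis: husuetstsimtseth → husuetsotsimtseth.
Nasal assimilation: no change.
So the correct form is husuetsotsimtseth, option (B).
(C) hufetsotsimtseth is wrong: it uses singular instead of plural for number.
(A) husuetstsimtseth is wrong: it fails to apply the sound rule(s).

B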